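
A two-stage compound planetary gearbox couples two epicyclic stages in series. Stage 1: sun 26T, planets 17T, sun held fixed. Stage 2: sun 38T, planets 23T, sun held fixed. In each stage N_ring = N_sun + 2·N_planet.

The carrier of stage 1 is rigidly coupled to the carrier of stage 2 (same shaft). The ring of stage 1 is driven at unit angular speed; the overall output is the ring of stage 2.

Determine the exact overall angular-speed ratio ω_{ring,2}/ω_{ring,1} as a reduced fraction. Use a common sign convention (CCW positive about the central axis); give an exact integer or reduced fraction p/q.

Stage 1: N_ring = 26 + 2·17 = 60
Stage 1: 26(ω_s−ω_c) = −60(ω_r−ω_c),  ω_s=0, ω_r=1
Stage 1: 26(0−ω_c) = −60(1−ω_c)  ⇒  86ω_c = 60  ⇒  ω_c = 30/43
  ⇒ ω_c¹/ω_r¹ = 30/43
Stage 2: N_ring = 38 + 2·23 = 84
Stage 2: 38(ω_s−ω_c) = −84(ω_r−ω_c),  ω_s=0, ω_c=1
Stage 2: ω_r = 1 − (38/84)(0−1) = 61/42
  ⇒ ω_r²/ω_c² = 61/42
Coupling ω_c² = ω_c¹ ⇒ overall = 30/43 × 61/42 = 305/301

305/301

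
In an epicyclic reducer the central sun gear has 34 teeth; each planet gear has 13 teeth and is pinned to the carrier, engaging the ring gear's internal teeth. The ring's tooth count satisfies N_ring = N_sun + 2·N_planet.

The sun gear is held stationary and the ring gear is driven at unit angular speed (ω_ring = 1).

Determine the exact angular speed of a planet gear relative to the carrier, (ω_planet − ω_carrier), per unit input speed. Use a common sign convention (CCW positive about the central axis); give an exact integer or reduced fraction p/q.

1020/611

N_ring = 34 + 2·13 = 60
34(ω_s−ω_c) = −60(ω_r−ω_c),  ω_s=0, ω_r=1
34(0−ω_c) = −60(1−ω_c)  ⇒  94ω_c = 60  ⇒  ω_c = 30/47
sun–planet: 34·(0−30/47) = −13·(ω_p−ω_c)  ⇒  ω_p−ω_c = −(34/13)·(-30/47) = 1020/611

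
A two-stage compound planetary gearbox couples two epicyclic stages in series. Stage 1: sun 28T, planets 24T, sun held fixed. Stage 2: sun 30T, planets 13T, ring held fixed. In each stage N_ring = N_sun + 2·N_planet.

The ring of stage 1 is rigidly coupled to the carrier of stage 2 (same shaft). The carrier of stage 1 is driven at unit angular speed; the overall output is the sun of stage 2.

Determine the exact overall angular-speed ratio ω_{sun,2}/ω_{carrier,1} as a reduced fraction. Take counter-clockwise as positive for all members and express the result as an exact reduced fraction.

Stage 1: N_ring = 28 + 2·24 = 76
Stage 1: 28(ω_s−ω_c) = −76(ω_r−ω_c),  ω_s=0, ω_c=1
Stage 1: ω_r = 1 − (28/76)(0−1) = 26/19
  ⇒ ω_r¹/ω_c¹ = 26/19
Stage 2: N_ring = 30 + 2·13 = 56
Stage 2: 30(ω_s−ω_c) = −56(ω_r−ω_c),  ω_r=0, ω_c=1
Stage 2: ω_s = 1 − (56/30)(0−1) = 43/15
  ⇒ ω_s²/ω_c² = 43/15
Coupling ω_c² = ω_r¹ ⇒ overall = 26/19 × 43/15 = 1118/285

1118/285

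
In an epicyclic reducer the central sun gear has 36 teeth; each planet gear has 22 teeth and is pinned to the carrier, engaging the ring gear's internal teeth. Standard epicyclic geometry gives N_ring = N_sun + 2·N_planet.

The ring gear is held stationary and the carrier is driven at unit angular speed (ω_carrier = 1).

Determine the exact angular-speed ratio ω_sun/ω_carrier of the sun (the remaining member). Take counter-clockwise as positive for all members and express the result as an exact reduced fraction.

29/9

N_ring = 36 + 2·22 = 80
36(ω_s−ω_c) = −80(ω_r−ω_c),  ω_r=0, ω_c=1
ω_s = 1 − (80/36)(0−1) = 29/9
ω_s/ω_c = 29/9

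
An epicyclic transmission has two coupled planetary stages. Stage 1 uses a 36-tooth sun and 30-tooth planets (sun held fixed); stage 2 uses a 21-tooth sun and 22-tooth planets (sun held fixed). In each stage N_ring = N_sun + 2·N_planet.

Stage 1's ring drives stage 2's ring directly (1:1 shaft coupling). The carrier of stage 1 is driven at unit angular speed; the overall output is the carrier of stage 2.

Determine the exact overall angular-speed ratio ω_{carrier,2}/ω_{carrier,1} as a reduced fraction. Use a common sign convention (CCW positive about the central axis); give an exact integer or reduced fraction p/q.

Stage 1: N_ring = 36 + 2·30 = 96
Stage 1: 36(ω_s−ω_c) = −96(ω_r−ω_c),  ω_s=0, ω_c=1
Stage 1: ω_r = 1 − (36/96)(0−1) = 11/8
  ⇒ ω_r¹/ω_c¹ = 11/8
Stage 2: N_ring = 21 + 2·22 = 65
Stage 2: 21(ω_s−ω_c) = −65(ω_r−ω_c),  ω_s=0, ω_r=1
Stage 2: 21(0−ω_c) = −65(1−ω_c)  ⇒  86ω_c = 65  ⇒  ω_c = 65/86
  ⇒ ω_c²/ω_r² = 65/86
Coupling ω_r² = ω_r¹ ⇒ overall = 11/8 × 65/86 = 715/688

715/688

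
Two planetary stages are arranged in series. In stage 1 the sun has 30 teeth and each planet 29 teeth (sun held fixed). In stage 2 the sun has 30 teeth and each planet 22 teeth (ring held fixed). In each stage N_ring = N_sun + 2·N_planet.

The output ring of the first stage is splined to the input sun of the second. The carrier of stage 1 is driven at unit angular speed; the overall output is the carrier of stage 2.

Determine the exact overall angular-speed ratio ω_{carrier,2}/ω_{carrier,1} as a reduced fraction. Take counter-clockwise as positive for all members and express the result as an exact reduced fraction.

885/2288

Stage 1: N_ring = 30 + 2·29 = 88
Stage 1: 30(ω_s−ω_c) = −88(ω_r−ω_c),  ω_s=0, ω_c=1
Stage 1: ω_r = 1 − (30/88)(0−1) = 59/44
  ⇒ ω_r¹/ω_c¹ = 59/44
Stage 2: N_ring = 30 + 2·22 = 74
Stage 2: 30(ω_s−ω_c) = −74(ω_r−ω_c),  ω_r=0, ω_s=1
Stage 2: 30(1−ω_c) = −74(0−ω_c)  ⇒  104ω_c = 30  ⇒  ω_c = 15/52
  ⇒ ω_c²/ω_s² = 15/52
Coupling ω_s² = ω_r¹ ⇒ overall = 59/44 × 15/52 = 885/2288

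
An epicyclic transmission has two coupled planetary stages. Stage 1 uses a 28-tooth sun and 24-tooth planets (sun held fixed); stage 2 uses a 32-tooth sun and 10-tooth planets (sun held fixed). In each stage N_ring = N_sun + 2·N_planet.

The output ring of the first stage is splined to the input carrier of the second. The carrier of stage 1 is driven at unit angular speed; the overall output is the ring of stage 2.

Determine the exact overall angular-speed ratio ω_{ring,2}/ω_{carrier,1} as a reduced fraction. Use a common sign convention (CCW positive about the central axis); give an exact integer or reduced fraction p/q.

Stage 1: N_ring = 28 + 2·24 = 76
Stage 1: 28(ω_s−ω_c) = −76(ω_r−ω_c),  ω_s=0, ω_c=1
Stage 1: ω_r = 1 − (28/76)(0−1) = 26/19
  ⇒ ω_r¹/ω_c¹ = 26/19
Stage 2: N_ring = 32 + 2·10 = 52
Stage 2: 32(ω_s−ω_c) = −52(ω_r−ω_c),  ω_s=0, ω_c=1
Stage 2: ω_r = 1 − (32/52)(0−1) = 21/13
  ⇒ ω_r²/ω_c² = 21/13
Coupling ω_c² = ω_r¹ ⇒ overall = 26/19 × 21/13 = 42/19

42/19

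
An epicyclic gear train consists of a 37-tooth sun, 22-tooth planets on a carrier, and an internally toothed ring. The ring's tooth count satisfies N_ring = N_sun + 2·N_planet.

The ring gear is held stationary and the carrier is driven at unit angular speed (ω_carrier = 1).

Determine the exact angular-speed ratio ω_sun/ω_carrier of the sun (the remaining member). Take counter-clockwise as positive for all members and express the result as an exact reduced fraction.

118/37

N_ring = 37 + 2·22 = 81
37(ω_s−ω_c) = −81(ω_r−ω_c),  ω_r=0, ω_c=1
ω_s = 1 − (81/37)(0−1) = 118/37
ω_s/ω_c = 118/37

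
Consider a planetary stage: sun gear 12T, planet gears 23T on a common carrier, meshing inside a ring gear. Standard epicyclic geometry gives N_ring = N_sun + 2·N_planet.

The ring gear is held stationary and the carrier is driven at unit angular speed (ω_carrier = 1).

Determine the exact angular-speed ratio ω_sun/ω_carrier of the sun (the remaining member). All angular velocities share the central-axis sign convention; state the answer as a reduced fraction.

N_ring = 12 + 2·23 = 58
12(ω_s−ω_c) = −58(ω_r−ω_c),  ω_r=0, ω_c=1
ω_s = 1 − (58/12)(0−1) = 35/6
ω_s/ω_c = 35/6

35/6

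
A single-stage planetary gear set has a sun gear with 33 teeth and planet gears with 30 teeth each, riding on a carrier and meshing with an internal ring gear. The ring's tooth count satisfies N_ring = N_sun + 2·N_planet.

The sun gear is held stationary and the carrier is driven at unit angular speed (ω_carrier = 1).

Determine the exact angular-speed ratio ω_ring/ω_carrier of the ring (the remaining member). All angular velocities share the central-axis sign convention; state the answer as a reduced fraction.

42/31

N_ring = 33 + 2·30 = 93
33(ω_s−ω_c) = −93(ω_r−ω_c),  ω_s=0, ω_c=1
ω_r = 1 − (33/93)(0−1) = 42/31
ω_r/ω_c = 42/31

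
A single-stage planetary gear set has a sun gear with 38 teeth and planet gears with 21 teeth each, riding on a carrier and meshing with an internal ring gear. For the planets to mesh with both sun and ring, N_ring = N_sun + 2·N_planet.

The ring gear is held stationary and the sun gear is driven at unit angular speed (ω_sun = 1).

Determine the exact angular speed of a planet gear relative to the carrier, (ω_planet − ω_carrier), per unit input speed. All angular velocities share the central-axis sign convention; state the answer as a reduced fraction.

N_ring = 38 + 2·21 = 80
38(ω_s−ω_c) = −80(ω_r−ω_c),  ω_r=0, ω_s=1
38(1−ω_c) = −80(0−ω_c)  ⇒  118ω_c = 38  ⇒  ω_c = 19/59
sun–planet: 38·(1−19/59) = −21·(ω_p−ω_c)  ⇒  ω_p−ω_c = −(38/21)·(40/59) = -1520/1239

-1520/1239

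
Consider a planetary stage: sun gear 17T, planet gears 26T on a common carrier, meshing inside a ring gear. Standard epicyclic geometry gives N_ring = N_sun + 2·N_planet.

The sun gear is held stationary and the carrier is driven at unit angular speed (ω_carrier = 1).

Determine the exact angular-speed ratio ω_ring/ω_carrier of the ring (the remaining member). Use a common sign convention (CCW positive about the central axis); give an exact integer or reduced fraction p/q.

86/69

N_ring = 17 + 2·26 = 69
17(ω_s−ω_c) = −69(ω_r−ω_c),  ω_s=0, ω_c=1
ω_r = 1 − (17/69)(0−1) = 86/69
ω_r/ω_c = 86/69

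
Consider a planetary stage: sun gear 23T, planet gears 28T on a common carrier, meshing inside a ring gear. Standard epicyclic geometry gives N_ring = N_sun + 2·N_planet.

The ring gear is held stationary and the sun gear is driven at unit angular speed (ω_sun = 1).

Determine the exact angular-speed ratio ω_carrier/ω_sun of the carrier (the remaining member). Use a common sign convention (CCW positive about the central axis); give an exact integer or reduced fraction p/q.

23/102

N_ring = 23 + 2·28 = 79
23(ω_s−ω_c) = −79(ω_r−ω_c),  ω_r=0, ω_s=1
23(1−ω_c) = −79(0−ω_c)  ⇒  102ω_c = 23  ⇒  ω_c = 23/102
ω_c/ω_s = 23/102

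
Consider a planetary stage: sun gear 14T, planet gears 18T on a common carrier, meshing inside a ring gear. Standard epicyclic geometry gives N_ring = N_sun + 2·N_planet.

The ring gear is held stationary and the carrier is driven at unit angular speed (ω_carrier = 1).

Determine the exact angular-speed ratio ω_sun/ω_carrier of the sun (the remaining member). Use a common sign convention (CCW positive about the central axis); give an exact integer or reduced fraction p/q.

N_ring = 14 + 2·18 = 50
14(ω_s−ω_c) = −50(ω_r−ω_c),  ω_r=0, ω_c=1
ω_s = 1 − (50/14)(0−1) = 32/7
ω_s/ω_c = 32/7

32/7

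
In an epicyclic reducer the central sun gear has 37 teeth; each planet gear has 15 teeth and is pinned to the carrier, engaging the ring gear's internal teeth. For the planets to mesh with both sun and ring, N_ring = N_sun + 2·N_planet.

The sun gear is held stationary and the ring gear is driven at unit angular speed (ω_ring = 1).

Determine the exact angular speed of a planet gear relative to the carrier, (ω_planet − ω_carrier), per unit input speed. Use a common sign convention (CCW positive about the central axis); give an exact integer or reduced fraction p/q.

N_ring = 37 + 2·15 = 67
37(ω_s−ω_c) = −67(ω_r−ω_c),  ω_s=0, ω_r=1
37(0−ω_c) = −67(1−ω_c)  ⇒  104ω_c = 67  ⇒  ω_c = 67/104
sun–planet: 37·(0−67/104) = −15·(ω_p−ω_c)  ⇒  ω_p−ω_c = −(37/15)·(-67/104) = 2479/1560

2479/1560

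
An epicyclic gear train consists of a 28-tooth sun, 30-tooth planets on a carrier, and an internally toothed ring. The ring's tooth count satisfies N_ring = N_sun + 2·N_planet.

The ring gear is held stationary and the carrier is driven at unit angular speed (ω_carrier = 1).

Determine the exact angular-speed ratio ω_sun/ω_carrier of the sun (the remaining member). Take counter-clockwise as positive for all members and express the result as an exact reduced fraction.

N_ring = 28 + 2·30 = 88
28(ω_s−ω_c) = −88(ω_r−ω_c),  ω_r=0, ω_c=1
ω_s = 1 − (88/28)(0−1) = 29/7
ω_s/ω_c = 29/7

29/7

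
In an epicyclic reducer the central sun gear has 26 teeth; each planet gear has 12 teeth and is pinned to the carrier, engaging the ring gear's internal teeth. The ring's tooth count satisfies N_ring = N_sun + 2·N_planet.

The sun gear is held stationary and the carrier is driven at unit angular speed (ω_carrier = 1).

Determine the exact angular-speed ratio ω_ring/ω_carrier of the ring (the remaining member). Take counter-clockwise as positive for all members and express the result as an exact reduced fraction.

N_ring = 26 + 2·12 = 50
26(ω_s−ω_c) = −50(ω_r−ω_c),  ω_s=0, ω_c=1
ω_r = 1 − (26/50)(0−1) = 38/25
ω_r/ω_c = 38/25

38/25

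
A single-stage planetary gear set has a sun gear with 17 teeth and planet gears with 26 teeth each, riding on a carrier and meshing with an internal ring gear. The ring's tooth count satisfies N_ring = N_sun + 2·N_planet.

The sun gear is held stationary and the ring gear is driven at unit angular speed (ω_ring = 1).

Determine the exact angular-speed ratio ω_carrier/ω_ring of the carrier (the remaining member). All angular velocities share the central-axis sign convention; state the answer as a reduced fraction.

N_ring = 17 + 2·26 = 69
17(ω_s−ω_c) = −69(ω_r−ω_c),  ω_s=0, ω_r=1
17(0−ω_c) = −69(1−ω_c)  ⇒  86ω_c = 69  ⇒  ω_c = 69/86
ω_c/ω_r = 69/86

69/86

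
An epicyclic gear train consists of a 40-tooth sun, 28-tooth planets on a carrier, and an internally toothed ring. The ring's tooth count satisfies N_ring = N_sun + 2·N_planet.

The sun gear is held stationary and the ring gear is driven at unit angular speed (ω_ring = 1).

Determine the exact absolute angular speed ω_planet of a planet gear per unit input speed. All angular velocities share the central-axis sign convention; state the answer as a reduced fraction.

12/7

N_ring = 40 + 2·28 = 96
40(ω_s−ω_c) = −96(ω_r−ω_c),  ω_s=0, ω_r=1
40(0−ω_c) = −96(1−ω_c)  ⇒  136ω_c = 96  ⇒  ω_c = 12/17
sun–planet: 40·(0−12/17) = −28·(ω_p−ω_c)  ⇒  ω_p−ω_c = −(40/28)·(-12/17) = 120/119
ω_p = 12/17 + 120/119 = 12/7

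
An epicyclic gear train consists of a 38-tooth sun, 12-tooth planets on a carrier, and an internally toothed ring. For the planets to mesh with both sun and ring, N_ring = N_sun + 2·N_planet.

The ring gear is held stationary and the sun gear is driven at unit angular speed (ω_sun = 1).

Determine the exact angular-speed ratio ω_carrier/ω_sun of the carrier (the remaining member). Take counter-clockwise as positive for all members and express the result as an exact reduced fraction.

19/50

N_ring = 38 + 2·12 = 62
38(ω_s−ω_c) = −62(ω_r−ω_c),  ω_r=0, ω_s=1
38(1−ω_c) = −62(0−ω_c)  ⇒  100ω_c = 38  ⇒  ω_c = 19/50
ω_c/ω_s = 19/50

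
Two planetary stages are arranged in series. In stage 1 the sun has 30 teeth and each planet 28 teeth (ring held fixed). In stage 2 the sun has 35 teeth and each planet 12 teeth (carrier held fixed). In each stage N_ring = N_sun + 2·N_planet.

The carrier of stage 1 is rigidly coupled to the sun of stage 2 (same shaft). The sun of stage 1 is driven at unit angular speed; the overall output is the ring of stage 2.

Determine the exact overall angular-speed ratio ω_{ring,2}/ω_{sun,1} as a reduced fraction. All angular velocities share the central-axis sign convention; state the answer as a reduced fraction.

Stage 1: N_ring = 30 + 2·28 = 86
Stage 1: 30(ω_s−ω_c) = −86(ω_r−ω_c),  ω_r=0, ω_s=1
Stage 1: 30(1−ω_c) = −86(0−ω_c)  ⇒  116ω_c = 30  ⇒  ω_c = 15/58
  ⇒ ω_c¹/ω_s¹ = 15/58
Stage 2: N_ring = 35 + 2·12 = 59
Stage 2: 35(ω_s−ω_c) = −59(ω_r−ω_c),  ω_c=0, ω_s=1
Stage 2: ω_r = 0 − (35/59)(1−0) = -35/59
  ⇒ ω_r²/ω_s² = -35/59
Coupling ω_s² = ω_c¹ ⇒ overall = 15/58 × -35/59 = -525/3422

-525/3422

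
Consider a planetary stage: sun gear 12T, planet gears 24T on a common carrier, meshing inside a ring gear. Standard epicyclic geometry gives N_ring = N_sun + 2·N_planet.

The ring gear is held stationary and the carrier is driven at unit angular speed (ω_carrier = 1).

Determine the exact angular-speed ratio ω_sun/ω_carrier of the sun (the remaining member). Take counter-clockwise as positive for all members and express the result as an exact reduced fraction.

6

N_ring = 12 + 2·24 = 60
12(ω_s−ω_c) = −60(ω_r−ω_c),  ω_r=0, ω_c=1
ω_s = 1 − (60/12)(0−1) = 6
ω_s/ω_c = 6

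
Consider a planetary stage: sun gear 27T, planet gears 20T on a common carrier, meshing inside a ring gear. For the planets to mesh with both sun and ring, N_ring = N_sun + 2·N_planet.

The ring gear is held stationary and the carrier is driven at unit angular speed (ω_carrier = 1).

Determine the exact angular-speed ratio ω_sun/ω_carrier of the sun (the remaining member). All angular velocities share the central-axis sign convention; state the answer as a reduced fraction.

94/27

N_ring = 27 + 2·20 = 67
27(ω_s−ω_c) = −67(ω_r−ω_c),  ω_r=0, ω_c=1
ω_s = 1 − (67/27)(0−1) = 94/27
ω_s/ω_c = 94/27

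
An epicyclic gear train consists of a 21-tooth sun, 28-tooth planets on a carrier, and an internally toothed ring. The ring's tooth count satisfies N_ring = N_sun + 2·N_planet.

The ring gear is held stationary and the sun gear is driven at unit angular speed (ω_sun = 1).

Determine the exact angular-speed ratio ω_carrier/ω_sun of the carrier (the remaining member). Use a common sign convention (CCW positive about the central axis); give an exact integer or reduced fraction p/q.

3/14

N_ring = 21 + 2·28 = 77
21(ω_s−ω_c) = −77(ω_r−ω_c),  ω_r=0, ω_s=1
21(1−ω_c) = −77(0−ω_c)  ⇒  98ω_c = 21  ⇒  ω_c = 3/14
ω_c/ω_s = 3/14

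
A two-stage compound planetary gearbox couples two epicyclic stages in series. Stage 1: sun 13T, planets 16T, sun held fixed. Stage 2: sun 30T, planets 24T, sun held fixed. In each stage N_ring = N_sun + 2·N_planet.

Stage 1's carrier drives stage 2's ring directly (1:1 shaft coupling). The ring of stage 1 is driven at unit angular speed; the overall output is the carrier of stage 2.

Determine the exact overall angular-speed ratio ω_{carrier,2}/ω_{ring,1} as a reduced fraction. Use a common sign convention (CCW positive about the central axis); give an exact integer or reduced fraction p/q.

Stage 1: N_ring = 13 + 2·16 = 45
Stage 1: 13(ω_s−ω_c) = −45(ω_r−ω_c),  ω_s=0, ω_r=1
Stage 1: 13(0−ω_c) = −45(1−ω_c)  ⇒  58ω_c = 45  ⇒  ω_c = 45/58
  ⇒ ω_c¹/ω_r¹ = 45/58
Stage 2: N_ring = 30 + 2·24 = 78
Stage 2: 30(ω_s−ω_c) = −78(ω_r−ω_c),  ω_s=0, ω_r=1
Stage 2: 30(0−ω_c) = −78(1−ω_c)  ⇒  108ω_c = 78  ⇒  ω_c = 13/18
  ⇒ ω_c²/ω_r² = 13/18
Coupling ω_r² = ω_c¹ ⇒ overall = 45/58 × 13/18 = 65/116

65/116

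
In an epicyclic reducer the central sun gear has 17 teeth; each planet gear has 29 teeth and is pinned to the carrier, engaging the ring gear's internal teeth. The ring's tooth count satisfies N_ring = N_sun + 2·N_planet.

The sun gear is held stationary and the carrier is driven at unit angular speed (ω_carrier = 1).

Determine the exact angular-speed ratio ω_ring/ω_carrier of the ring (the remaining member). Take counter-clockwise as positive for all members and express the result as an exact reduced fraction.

92/75

N_ring = 17 + 2·29 = 75
17(ω_s−ω_c) = −75(ω_r−ω_c),  ω_s=0, ω_c=1
ω_r = 1 − (17/75)(0−1) = 92/75
ω_r/ω_c = 92/75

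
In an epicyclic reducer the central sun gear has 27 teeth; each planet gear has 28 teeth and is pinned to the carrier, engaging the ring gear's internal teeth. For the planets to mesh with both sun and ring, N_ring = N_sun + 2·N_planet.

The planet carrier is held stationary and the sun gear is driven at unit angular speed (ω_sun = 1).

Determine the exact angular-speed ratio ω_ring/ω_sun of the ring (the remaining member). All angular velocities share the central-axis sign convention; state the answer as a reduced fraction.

N_ring = 27 + 2·28 = 83
27(ω_s−ω_c) = −83(ω_r−ω_c),  ω_c=0, ω_s=1
ω_r = 0 − (27/83)(1−0) = -27/83
ω_r/ω_s = -27/83

-27/83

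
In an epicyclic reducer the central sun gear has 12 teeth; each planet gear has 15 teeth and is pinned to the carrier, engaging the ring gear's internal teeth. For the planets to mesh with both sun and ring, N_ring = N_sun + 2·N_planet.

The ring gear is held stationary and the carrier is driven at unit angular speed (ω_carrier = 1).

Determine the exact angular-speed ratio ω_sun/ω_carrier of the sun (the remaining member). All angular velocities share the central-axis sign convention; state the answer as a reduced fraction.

9/2

N_ring = 12 + 2·15 = 42
12(ω_s−ω_c) = −42(ω_r−ω_c),  ω_r=0, ω_c=1
ω_s = 1 − (42/12)(0−1) = 9/2
ω_s/ω_c = 9/2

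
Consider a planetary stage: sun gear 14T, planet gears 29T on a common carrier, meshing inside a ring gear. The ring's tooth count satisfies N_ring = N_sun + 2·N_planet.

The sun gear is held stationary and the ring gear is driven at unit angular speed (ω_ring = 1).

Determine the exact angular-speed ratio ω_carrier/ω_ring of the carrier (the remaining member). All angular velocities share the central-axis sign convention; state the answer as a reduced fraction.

36/43

N_ring = 14 + 2·29 = 72
14(ω_s−ω_c) = −72(ω_r−ω_c),  ω_s=0, ω_r=1
14(0−ω_c) = −72(1−ω_c)  ⇒  86ω_c = 72  ⇒  ω_c = 36/43
ω_c/ω_r = 36/43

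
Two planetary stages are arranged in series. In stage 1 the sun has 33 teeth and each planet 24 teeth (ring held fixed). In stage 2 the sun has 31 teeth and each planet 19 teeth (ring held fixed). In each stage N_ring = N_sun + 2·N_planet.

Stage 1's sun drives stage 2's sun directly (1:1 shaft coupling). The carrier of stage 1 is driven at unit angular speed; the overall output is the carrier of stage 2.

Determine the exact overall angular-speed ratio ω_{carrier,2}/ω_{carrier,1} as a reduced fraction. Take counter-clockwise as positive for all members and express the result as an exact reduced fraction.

Stage 1: N_ring = 33 + 2·24 = 81
Stage 1: 33(ω_s−ω_c) = −81(ω_r−ω_c),  ω_r=0, ω_c=1
Stage 1: ω_s = 1 − (81/33)(0−1) = 38/11
  ⇒ ω_s¹/ω_c¹ = 38/11
Stage 2: N_ring = 31 + 2·19 = 69
Stage 2: 31(ω_s−ω_c) = −69(ω_r−ω_c),  ω_r=0, ω_s=1
Stage 2: 31(1−ω_c) = −69(0−ω_c)  ⇒  100ω_c = 31  ⇒  ω_c = 31/100
  ⇒ ω_c²/ω_s² = 31/100
Coupling ω_s² = ω_s¹ ⇒ overall = 38/11 × 31/100 = 589/550

589/550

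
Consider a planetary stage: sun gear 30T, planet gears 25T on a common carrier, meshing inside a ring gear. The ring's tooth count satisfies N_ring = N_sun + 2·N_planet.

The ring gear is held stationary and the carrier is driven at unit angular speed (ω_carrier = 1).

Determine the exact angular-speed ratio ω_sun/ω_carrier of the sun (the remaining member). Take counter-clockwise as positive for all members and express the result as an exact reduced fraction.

N_ring = 30 + 2·25 = 80
30(ω_s−ω_c) = −80(ω_r−ω_c),  ω_r=0, ω_c=1
ω_s = 1 − (80/30)(0−1) = 11/3
ω_s/ω_c = 11/3

11/3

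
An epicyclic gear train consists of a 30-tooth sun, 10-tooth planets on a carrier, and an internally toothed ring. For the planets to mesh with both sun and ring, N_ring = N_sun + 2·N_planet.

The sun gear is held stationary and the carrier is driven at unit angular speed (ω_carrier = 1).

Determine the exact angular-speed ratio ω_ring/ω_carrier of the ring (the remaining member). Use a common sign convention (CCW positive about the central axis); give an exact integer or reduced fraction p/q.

N_ring = 30 + 2·10 = 50
30(ω_s−ω_c) = −50(ω_r−ω_c),  ω_s=0, ω_c=1
ω_r = 1 − (30/50)(0−1) = 8/5
ω_r/ω_c = 8/5

8/5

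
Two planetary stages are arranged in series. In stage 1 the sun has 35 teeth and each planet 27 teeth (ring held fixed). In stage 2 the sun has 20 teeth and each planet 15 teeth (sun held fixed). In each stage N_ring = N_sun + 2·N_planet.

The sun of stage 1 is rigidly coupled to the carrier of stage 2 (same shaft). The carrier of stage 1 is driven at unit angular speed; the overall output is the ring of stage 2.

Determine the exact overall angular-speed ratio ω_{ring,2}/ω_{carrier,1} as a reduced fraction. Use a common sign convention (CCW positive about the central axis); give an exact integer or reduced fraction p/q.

Stage 1: N_ring = 35 + 2·27 = 89
Stage 1: 35(ω_s−ω_c) = −89(ω_r−ω_c),  ω_r=0, ω_c=1
Stage 1: ω_s = 1 − (89/35)(0−1) = 124/35
  ⇒ ω_s¹/ω_c¹ = 124/35
Stage 2: N_ring = 20 + 2·15 = 50
Stage 2: 20(ω_s−ω_c) = −50(ω_r−ω_c),  ω_s=0, ω_c=1
Stage 2: ω_r = 1 − (20/50)(0−1) = 7/5
  ⇒ ω_r²/ω_c² = 7/5
Coupling ω_c² = ω_s¹ ⇒ overall = 124/35 × 7/5 = 124/25

124/25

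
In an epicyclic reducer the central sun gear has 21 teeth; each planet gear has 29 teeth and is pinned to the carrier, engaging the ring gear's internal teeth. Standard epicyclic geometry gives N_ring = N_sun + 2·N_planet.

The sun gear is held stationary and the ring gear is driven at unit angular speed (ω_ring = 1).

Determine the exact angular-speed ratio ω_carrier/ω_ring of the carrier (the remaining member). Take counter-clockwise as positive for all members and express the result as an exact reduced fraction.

79/100

N_ring = 21 + 2·29 = 79
21(ω_s−ω_c) = −79(ω_r−ω_c),  ω_s=0, ω_r=1
21(0−ω_c) = −79(1−ω_c)  ⇒  100ω_c = 79  ⇒  ω_c = 79/100
ω_c/ω_r = 79/100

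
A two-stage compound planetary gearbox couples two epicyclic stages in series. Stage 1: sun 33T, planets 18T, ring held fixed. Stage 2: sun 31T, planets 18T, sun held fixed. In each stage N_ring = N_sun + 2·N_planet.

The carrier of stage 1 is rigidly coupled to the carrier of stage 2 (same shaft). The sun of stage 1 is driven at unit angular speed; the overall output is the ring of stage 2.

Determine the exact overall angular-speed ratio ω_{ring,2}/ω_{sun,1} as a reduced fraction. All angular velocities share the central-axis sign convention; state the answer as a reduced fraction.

539/1139

Stage 1: N_ring = 33 + 2·18 = 69
Stage 1: 33(ω_s−ω_c) = −69(ω_r−ω_c),  ω_r=0, ω_s=1
Stage 1: 33(1−ω_c) = −69(0−ω_c)  ⇒  102ω_c = 33  ⇒  ω_c = 11/34
  ⇒ ω_c¹/ω_s¹ = 11/34
Stage 2: N_ring = 31 + 2·18 = 67
Stage 2: 31(ω_s−ω_c) = −67(ω_r−ω_c),  ω_s=0, ω_c=1
Stage 2: ω_r = 1 − (31/67)(0−1) = 98/67
  ⇒ ω_r²/ω_c² = 98/67
Coupling ω_c² = ω_c¹ ⇒ overall = 11/34 × 98/67 = 539/1139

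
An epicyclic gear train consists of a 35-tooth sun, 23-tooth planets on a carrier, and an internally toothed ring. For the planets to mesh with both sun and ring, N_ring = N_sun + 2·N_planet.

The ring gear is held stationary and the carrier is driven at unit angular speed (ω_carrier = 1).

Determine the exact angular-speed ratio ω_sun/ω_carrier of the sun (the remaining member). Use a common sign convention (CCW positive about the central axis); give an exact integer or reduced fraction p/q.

N_ring = 35 + 2·23 = 81
35(ω_s−ω_c) = −81(ω_r−ω_c),  ω_r=0, ω_c=1
ω_s = 1 − (81/35)(0−1) = 116/35
ω_s/ω_c = 116/35

116/35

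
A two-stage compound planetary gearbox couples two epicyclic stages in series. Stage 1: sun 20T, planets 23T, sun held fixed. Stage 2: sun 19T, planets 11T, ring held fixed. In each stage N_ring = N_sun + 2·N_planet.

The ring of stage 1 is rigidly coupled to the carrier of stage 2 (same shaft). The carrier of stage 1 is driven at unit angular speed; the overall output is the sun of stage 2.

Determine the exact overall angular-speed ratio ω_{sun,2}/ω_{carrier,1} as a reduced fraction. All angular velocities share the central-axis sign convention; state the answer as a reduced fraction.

Stage 1: N_ring = 20 + 2·23 = 66
Stage 1: 20(ω_s−ω_c) = −66(ω_r−ω_c),  ω_s=0, ω_c=1
Stage 1: ω_r = 1 − (20/66)(0−1) = 43/33
  ⇒ ω_r¹/ω_c¹ = 43/33
Stage 2: N_ring = 19 + 2·11 = 41
Stage 2: 19(ω_s−ω_c) = −41(ω_r−ω_c),  ω_r=0, ω_c=1
Stage 2: ω_s = 1 − (41/19)(0−1) = 60/19
  ⇒ ω_s²/ω_c² = 60/19
Coupling ω_c² = ω_r¹ ⇒ overall = 43/33 × 60/19 = 860/209

860/209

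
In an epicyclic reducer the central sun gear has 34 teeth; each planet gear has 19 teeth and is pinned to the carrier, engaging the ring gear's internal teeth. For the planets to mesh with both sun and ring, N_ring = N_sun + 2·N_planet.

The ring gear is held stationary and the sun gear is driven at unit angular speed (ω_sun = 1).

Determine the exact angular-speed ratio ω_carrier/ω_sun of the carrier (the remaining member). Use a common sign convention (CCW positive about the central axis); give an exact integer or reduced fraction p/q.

17/53

N_ring = 34 + 2·19 = 72
34(ω_s−ω_c) = −72(ω_r−ω_c),  ω_r=0, ω_s=1
34(1−ω_c) = −72(0−ω_c)  ⇒  106ω_c = 34  ⇒  ω_c = 17/53
ω_c/ω_s = 17/53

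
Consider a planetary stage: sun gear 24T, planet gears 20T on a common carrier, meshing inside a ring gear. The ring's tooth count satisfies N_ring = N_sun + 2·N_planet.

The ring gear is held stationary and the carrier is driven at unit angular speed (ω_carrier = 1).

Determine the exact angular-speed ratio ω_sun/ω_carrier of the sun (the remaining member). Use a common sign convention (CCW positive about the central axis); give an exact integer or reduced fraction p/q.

N_ring = 24 + 2·20 = 64
24(ω_s−ω_c) = −64(ω_r−ω_c),  ω_r=0, ω_c=1
ω_s = 1 − (64/24)(0−1) = 11/3
ω_s/ω_c = 11/3

11/3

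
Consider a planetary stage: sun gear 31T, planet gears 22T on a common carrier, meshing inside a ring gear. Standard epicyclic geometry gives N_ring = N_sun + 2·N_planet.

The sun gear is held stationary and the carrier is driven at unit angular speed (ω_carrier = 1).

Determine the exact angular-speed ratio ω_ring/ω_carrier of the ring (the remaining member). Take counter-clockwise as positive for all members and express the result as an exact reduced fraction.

N_ring = 31 + 2·22 = 75
31(ω_s−ω_c) = −75(ω_r−ω_c),  ω_s=0, ω_c=1
ω_r = 1 − (31/75)(0−1) = 106/75
ω_r/ω_c = 106/75

106/75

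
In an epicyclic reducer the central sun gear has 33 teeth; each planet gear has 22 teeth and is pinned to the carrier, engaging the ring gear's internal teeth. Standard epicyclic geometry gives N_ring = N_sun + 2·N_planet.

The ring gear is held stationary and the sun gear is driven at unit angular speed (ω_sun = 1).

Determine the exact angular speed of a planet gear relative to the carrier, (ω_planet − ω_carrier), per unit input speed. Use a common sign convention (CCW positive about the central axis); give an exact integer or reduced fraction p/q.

-21/20

N_ring = 33 + 2·22 = 77
33(ω_s−ω_c) = −77(ω_r−ω_c),  ω_r=0, ω_s=1
33(1−ω_c) = −77(0−ω_c)  ⇒  110ω_c = 33  ⇒  ω_c = 3/10
sun–planet: 33·(1−3/10) = −22·(ω_p−ω_c)  ⇒  ω_p−ω_c = −(33/22)·(7/10) = -21/20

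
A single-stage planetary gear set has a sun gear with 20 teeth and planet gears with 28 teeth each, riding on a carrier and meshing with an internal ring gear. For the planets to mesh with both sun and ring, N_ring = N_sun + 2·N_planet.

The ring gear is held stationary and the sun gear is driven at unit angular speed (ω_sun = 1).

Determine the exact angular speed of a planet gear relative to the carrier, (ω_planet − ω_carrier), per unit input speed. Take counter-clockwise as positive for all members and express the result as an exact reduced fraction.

N_ring = 20 + 2·28 = 76
20(ω_s−ω_c) = −76(ω_r−ω_c),  ω_r=0, ω_s=1
20(1−ω_c) = −76(0−ω_c)  ⇒  96ω_c = 20  ⇒  ω_c = 5/24
sun–planet: 20·(1−5/24) = −28·(ω_p−ω_c)  ⇒  ω_p−ω_c = −(20/28)·(19/24) = -95/168

-95/168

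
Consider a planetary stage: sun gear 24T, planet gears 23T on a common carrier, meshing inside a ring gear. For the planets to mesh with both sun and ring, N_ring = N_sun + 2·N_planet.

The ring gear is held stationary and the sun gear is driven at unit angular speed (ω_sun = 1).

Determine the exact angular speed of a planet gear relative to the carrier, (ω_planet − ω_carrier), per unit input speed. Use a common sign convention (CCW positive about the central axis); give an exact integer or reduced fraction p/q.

-840/1081

N_ring = 24 + 2·23 = 70
24(ω_s−ω_c) = −70(ω_r−ω_c),  ω_r=0, ω_s=1
24(1−ω_c) = −70(0−ω_c)  ⇒  94ω_c = 24  ⇒  ω_c = 12/47
sun–planet: 24·(1−12/47) = −23·(ω_p−ω_c)  ⇒  ω_p−ω_c = −(24/23)·(35/47) = -840/1081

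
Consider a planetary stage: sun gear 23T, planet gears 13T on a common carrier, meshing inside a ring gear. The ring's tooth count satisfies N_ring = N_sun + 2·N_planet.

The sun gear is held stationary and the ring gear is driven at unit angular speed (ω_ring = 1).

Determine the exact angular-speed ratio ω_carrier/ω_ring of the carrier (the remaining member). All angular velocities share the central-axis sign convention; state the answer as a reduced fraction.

N_ring = 23 + 2·13 = 49
23(ω_s−ω_c) = −49(ω_r−ω_c),  ω_s=0, ω_r=1
23(0−ω_c) = −49(1−ω_c)  ⇒  72ω_c = 49  ⇒  ω_c = 49/72
ω_c/ω_r = 49/72

49/72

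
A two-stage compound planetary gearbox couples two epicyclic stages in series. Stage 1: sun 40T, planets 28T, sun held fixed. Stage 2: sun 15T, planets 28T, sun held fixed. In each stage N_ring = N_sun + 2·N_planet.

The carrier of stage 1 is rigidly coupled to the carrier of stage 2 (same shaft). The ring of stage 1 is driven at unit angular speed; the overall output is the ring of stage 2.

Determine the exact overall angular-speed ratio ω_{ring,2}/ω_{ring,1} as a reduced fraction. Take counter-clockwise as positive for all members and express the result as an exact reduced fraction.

Stage 1: N_ring = 40 + 2·28 = 96
Stage 1: 40(ω_s−ω_c) = −96(ω_r−ω_c),  ω_s=0, ω_r=1
Stage 1: 40(0−ω_c) = −96(1−ω_c)  ⇒  136ω_c = 96  ⇒  ω_c = 12/17
  ⇒ ω_c¹/ω_r¹ = 12/17
Stage 2: N_ring = 15 + 2·28 = 71
Stage 2: 15(ω_s−ω_c) = −71(ω_r−ω_c),  ω_s=0, ω_c=1
Stage 2: ω_r = 1 − (15/71)(0−1) = 86/71
  ⇒ ω_r²/ω_c² = 86/71
Coupling ω_c² = ω_c¹ ⇒ overall = 12/17 × 86/71 = 1032/1207

1032/1207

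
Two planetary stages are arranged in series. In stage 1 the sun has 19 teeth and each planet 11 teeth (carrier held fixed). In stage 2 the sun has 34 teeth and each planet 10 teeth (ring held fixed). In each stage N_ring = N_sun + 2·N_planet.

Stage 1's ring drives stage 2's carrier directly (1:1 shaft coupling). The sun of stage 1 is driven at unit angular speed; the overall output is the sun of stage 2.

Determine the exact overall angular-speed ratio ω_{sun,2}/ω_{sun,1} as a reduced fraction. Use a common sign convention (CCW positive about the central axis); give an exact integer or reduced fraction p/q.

Stage 1: N_ring = 19 + 2·11 = 41
Stage 1: 19(ω_s−ω_c) = −41(ω_r−ω_c),  ω_c=0, ω_s=1
Stage 1: ω_r = 0 − (19/41)(1−0) = -19/41
  ⇒ ω_r¹/ω_s¹ = -19/41
Stage 2: N_ring = 34 + 2·10 = 54
Stage 2: 34(ω_s−ω_c) = −54(ω_r−ω_c),  ω_r=0, ω_c=1
Stage 2: ω_s = 1 − (54/34)(0−1) = 44/17
  ⇒ ω_s²/ω_c² = 44/17
Coupling ω_c² = ω_r¹ ⇒ overall = -19/41 × 44/17 = -836/697

-836/697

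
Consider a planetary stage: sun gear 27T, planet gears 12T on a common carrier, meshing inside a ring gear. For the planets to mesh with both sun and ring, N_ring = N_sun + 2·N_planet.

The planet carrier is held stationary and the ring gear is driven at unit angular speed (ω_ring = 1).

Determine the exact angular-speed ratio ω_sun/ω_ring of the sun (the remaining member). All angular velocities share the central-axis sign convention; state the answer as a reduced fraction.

-17/9

N_ring = 27 + 2·12 = 51
27(ω_s−ω_c) = −51(ω_r−ω_c),  ω_c=0, ω_r=1
ω_s = 0 − (51/27)(1−0) = -17/9
ω_s/ω_r = -17/9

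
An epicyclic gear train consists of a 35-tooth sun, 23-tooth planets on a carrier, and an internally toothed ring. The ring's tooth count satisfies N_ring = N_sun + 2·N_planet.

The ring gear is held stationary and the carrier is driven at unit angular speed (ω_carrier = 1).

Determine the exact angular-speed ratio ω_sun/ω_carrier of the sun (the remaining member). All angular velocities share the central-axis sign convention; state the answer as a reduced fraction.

116/35

N_ring = 35 + 2·23 = 81
35(ω_s−ω_c) = −81(ω_r−ω_c),  ω_r=0, ω_c=1
ω_s = 1 − (81/35)(0−1) = 116/35
ω_s/ω_c = 116/35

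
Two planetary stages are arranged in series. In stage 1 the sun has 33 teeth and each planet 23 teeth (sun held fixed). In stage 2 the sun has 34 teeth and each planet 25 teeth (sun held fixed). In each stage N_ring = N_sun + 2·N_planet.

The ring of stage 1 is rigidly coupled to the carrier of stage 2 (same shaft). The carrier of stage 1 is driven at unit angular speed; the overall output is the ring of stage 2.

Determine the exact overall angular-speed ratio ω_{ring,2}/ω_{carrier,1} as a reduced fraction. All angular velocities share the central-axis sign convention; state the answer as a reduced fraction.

Stage 1: N_ring = 33 + 2·23 = 79
Stage 1: 33(ω_s−ω_c) = −79(ω_r−ω_c),  ω_s=0, ω_c=1
Stage 1: ω_r = 1 − (33/79)(0−1) = 112/79
  ⇒ ω_r¹/ω_c¹ = 112/79
Stage 2: N_ring = 34 + 2·25 = 84
Stage 2: 34(ω_s−ω_c) = −84(ω_r−ω_c),  ω_s=0, ω_c=1
Stage 2: ω_r = 1 − (34/84)(0−1) = 59/42
  ⇒ ω_r²/ω_c² = 59/42
Coupling ω_c² = ω_r¹ ⇒ overall = 112/79 × 59/42 = 472/237

472/237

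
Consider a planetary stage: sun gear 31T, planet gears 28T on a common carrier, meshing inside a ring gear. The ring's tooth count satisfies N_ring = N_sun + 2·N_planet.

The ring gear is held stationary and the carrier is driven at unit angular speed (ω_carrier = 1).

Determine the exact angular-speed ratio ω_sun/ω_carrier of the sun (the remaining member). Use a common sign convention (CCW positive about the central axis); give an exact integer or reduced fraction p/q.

118/31

N_ring = 31 + 2·28 = 87
31(ω_s−ω_c) = −87(ω_r−ω_c),  ω_r=0, ω_c=1
ω_s = 1 − (87/31)(0−1) = 118/31
ω_s/ω_c = 118/31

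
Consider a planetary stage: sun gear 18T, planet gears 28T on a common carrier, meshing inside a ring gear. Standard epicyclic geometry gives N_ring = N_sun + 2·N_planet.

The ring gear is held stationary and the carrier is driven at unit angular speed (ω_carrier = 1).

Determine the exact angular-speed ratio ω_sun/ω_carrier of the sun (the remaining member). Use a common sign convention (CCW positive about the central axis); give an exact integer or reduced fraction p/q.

N_ring = 18 + 2·28 = 74
18(ω_s−ω_c) = −74(ω_r−ω_c),  ω_r=0, ω_c=1
ω_s = 1 − (74/18)(0−1) = 46/9
ω_s/ω_c = 46/9

46/9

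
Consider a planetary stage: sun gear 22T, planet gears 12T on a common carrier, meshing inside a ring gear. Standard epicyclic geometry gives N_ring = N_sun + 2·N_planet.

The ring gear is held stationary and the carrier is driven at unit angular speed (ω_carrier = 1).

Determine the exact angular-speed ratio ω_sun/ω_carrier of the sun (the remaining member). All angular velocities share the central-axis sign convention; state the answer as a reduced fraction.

N_ring = 22 + 2·12 = 46
22(ω_s−ω_c) = −46(ω_r−ω_c),  ω_r=0, ω_c=1
ω_s = 1 − (46/22)(0−1) = 34/11
ω_s/ω_c = 34/11

34/11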